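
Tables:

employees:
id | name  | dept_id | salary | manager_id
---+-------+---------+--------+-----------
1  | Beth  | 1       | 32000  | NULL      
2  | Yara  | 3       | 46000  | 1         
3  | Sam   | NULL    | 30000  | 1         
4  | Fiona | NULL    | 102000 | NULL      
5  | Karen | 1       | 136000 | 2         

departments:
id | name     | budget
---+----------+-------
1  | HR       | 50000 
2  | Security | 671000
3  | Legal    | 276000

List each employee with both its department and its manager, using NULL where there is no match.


Two LEFT JOINs from the same base table employees: one to departments via dept_id, one to employees itself via manager_id. Both are LEFT so every employee is preserved.
Match against departments:
  - employee 1 (Beth): dept_id=1 -> matches HR
  - employee 2 (Yara): dept_id=3 -> matches Legal
  - employee 3 (Sam): dept_id=NULL, no match -> kept with NULL
  - employee 4 (Fiona): dept_id=NULL, no match -> kept with NULL
  - employee 5 (Karen): dept_id=1 -> matches HR
Match against employees (self):
  - employee 1 (Beth): manager_id=NULL -> NULL
  - employee 2 (Yara): manager_id=1 -> Beth
  - employee 3 (Sam): manager_id=1 -> Beth
  - employee 4 (Fiona): manager_id=NULL -> NULL
  - employee 5 (Karen): manager_id=2 -> Yara

SQL:
SELECT a.name, b.name AS department, c.name AS manager
FROM employees a
LEFT JOIN departments b ON a.dept_id = b.id
LEFT JOIN employees c ON a.manager_id = c.id

Result:
name  | department | manager
------+------------+--------
Beth  | HR         | NULL   
Yara  | Legal      | Beth   
Sam   | NULL       | Beth   
Fiona | NULL       | NULL   
Karen | HR         | Yara   


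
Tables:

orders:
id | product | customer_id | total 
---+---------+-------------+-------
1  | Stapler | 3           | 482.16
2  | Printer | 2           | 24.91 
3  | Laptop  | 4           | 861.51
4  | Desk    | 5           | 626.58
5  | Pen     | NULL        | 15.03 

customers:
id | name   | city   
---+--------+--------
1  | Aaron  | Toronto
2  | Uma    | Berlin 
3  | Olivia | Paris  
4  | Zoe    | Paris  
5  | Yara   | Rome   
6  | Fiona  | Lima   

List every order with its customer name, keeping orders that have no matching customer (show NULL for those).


LEFT JOIN keeps every row from orders (the left table); where customer_id has no match in customers, the customer columns become NULL. Walk through each order:
  - order 1 (Stapler): customer_id=3 -> matches Olivia
  - order 2 (Printer): customer_id=2 -> matches Uma
  - order 3 (Laptop): customer_id=4 -> matches Zoe
  - order 4 (Desk): customer_id=5 -> matches Yara
  - order 5 (Pen): customer_id=NULL, no match -> kept with NULL
All 5 rows appear; 1 has NULL customer.

SQL:
SELECT a.product, b.name AS customer
FROM orders a
LEFT JOIN customers b ON a.customer_id = b.id

Result:
product | customer
--------+---------
Stapler | Olivia  
Printer | Uma     
Laptop  | Zoe     
Desk    | Yara    
Pen     | NULL    


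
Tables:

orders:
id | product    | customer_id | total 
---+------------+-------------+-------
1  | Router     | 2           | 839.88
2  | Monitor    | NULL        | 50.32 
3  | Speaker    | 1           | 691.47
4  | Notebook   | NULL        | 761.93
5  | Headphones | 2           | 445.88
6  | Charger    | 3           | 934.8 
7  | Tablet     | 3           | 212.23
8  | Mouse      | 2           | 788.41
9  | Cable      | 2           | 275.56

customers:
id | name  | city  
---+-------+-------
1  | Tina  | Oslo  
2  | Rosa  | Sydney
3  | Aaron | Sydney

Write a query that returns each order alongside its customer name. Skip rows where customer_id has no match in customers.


INNER JOIN keeps only orders rows whose customer_id matches an id in customers. Walk through each order:
  - order 1 (Router): customer_id=2 -> matches Rosa
  - order 2 (Monitor): customer_id=NULL, no match -> dropped
  - order 3 (Speaker): customer_id=1 -> matches Tina
  - order 4 (Notebook): customer_id=NULL, no match -> dropped
  - order 5 (Headphones): customer_id=2 -> matches Rosa
  - order 6 (Charger): customer_id=3 -> matches Aaron
  - order 7 (Tablet): customer_id=3 -> matches Aaron
  - order 8 (Mouse): customer_id=2 -> matches Rosa
  - order 9 (Cable): customer_id=2 -> matches Rosa
So 2 of 9 rows are dropped.

SQL:
SELECT a.product, b.name AS customer
FROM orders a
INNER JOIN customers b ON a.customer_id = b.id

Result:
product    | customer
-----------+---------
Router     | Rosa    
Speaker    | Tina    
Headphones | Rosa    
Charger    | Aaron   
Tablet     | Aaron   
Mouse      | Rosa    
Cable      | Rosa    


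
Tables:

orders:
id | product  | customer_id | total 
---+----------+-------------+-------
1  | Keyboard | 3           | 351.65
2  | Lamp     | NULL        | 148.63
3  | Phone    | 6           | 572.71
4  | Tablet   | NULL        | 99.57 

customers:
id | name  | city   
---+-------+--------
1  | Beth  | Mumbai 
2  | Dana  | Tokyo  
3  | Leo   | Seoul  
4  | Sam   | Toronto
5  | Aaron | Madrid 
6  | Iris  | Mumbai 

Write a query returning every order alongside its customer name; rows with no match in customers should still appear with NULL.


LEFT JOIN keeps every row from orders (the left table); where customer_id has no match in customers, the customer columns become NULL. Walk through each order:
  - order 1 (Keyboard): customer_id=3 -> matches Leo
  - order 2 (Lamp): customer_id=NULL, no match -> kept with NULL
  - order 3 (Phone): customer_id=6 -> matches Iris
  - order 4 (Tablet): customer_id=NULL, no match -> kept with NULL
All 4 rows appear; 2 have NULL customer.

SQL:
SELECT a.product, b.name AS customer
FROM orders a
LEFT JOIN customers b ON a.customer_id = b.id

Result:
product  | customer
---------+---------
Keyboard | Leo     
Lamp     | NULL    
Phone    | Iris    
Tablet   | NULL    


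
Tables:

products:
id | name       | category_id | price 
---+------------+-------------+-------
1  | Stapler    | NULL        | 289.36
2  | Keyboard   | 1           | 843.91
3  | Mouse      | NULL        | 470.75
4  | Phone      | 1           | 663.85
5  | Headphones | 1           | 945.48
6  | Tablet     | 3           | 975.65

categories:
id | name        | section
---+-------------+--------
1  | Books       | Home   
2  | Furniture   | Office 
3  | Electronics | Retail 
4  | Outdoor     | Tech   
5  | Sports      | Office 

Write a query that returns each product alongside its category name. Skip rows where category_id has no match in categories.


INNER JOIN keeps only products rows whose category_id matches an id in categories. Walk through each product:
  - product 1 (Stapler): category_id=NULL, no match -> dropped
  - product 2 (Keyboard): category_id=1 -> matches Books
  - product 3 (Mouse): category_id=NULL, no match -> dropped
  - product 4 (Phone): category_id=1 -> matches Books
  - product 5 (Headphones): category_id=1 -> matches Books
  - product 6 (Tablet): category_id=3 -> matches Electronics
So 2 of 6 rows are dropped.

SQL:
SELECT a.name, b.name AS category
FROM products a
INNER JOIN categories b ON a.category_id = b.id

Result:
name       | category   
-----------+------------
Keyboard   | Books      
Phone      | Books      
Headphones | Books      
Tablet     | Electronics


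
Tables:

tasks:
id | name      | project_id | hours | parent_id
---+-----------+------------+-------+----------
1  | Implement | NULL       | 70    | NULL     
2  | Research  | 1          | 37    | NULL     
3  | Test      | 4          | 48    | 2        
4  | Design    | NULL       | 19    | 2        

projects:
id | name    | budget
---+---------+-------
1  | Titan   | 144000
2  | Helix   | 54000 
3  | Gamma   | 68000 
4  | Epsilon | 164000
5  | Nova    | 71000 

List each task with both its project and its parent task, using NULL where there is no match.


Two LEFT JOINs from the same base table tasks: one to projects via project_id, one to tasks itself via parent_id. Both are LEFT so every task is preserved.
Match against projects:
  - task 1 (Implement): project_id=NULL, no match -> kept with NULL
  - task 2 (Research): project_id=1 -> matches Titan
  - task 3 (Test): project_id=4 -> matches Epsilon
  - task 4 (Design): project_id=NULL, no match -> kept with NULL
Match against tasks (self):
  - task 1 (Implement): parent_id=NULL -> NULL
  - task 2 (Research): parent_id=NULL -> NULL
  - task 3 (Test): parent_id=2 -> Research
  - task 4 (Design): parent_id=2 -> Research

SQL:
SELECT a.name, b.name AS project, c.name AS parent
FROM tasks a
LEFT JOIN projects b ON a.project_id = b.id
LEFT JOIN tasks c ON a.parent_id = c.id

Result:
name      | project | parent  
----------+---------+---------
Implement | NULL    | NULL    
Research  | Titan   | NULL    
Test      | Epsilon | Research
Design    | NULL    | Research


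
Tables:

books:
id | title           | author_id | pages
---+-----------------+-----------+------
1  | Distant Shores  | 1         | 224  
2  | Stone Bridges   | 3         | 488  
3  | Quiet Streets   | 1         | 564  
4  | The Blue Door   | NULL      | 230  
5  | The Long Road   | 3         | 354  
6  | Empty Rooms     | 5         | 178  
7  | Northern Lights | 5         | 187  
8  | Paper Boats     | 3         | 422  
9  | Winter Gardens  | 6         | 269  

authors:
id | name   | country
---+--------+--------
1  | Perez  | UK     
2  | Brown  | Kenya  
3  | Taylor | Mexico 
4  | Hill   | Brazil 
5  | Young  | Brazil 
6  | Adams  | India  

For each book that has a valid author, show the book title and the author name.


INNER JOIN keeps only books rows whose author_id matches an id in authors. Walk through each book:
  - book 1 (Distant Shores): author_id=1 -> matches Perez
  - book 2 (Stone Bridges): author_id=3 -> matches Taylor
  - book 3 (Quiet Streets): author_id=1 -> matches Perez
  - book 4 (The Blue Door): author_id=NULL, no match -> dropped
  - book 5 (The Long Road): author_id=3 -> matches Taylor
  - book 6 (Empty Rooms): author_id=5 -> matches Young
  - book 7 (Northern Lights): author_id=5 -> matches Young
  - book 8 (Paper Boats): author_id=3 -> matches Taylor
  - book 9 (Winter Gardens): author_id=6 -> matches Adams
So 1 of 9 rows is dropped.

SQL:
SELECT a.title, b.name AS author
FROM books a
INNER JOIN authors b ON a.author_id = b.id

Result:
title           | author
----------------+-------
Distant Shores  | Perez 
Stone Bridges   | Taylor
Quiet Streets   | Perez 
The Long Road   | Taylor
Empty Rooms     | Young 
Northern Lights | Young 
Paper Boats     | Taylor
Winter Gardens  | Adams 


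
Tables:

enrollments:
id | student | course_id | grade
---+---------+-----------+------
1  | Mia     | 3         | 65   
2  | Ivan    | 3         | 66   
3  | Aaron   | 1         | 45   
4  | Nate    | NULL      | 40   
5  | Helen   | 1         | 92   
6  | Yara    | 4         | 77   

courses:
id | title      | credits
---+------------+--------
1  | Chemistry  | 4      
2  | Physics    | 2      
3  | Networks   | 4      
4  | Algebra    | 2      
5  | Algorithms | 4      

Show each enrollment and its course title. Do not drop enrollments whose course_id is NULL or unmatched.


LEFT JOIN keeps every row from enrollments (the left table); where course_id has no match in courses, the course columns become NULL. Walk through each enrollment:
  - enrollment 1 (Mia): course_id=3 -> matches Networks
  - enrollment 2 (Ivan): course_id=3 -> matches Networks
  - enrollment 3 (Aaron): course_id=1 -> matches Chemistry
  - enrollment 4 (Nate): course_id=NULL, no match -> kept with NULL
  - enrollment 5 (Helen): course_id=1 -> matches Chemistry
  - enrollment 6 (Yara): course_id=4 -> matches Algebra
All 6 rows appear; 1 has NULL course.

SQL:
SELECT a.student, b.title AS course
FROM enrollments a
LEFT JOIN courses b ON a.course_id = b.id

Result:
student | course   
--------+----------
Mia     | Networks 
Ivan    | Networks 
Aaron   | Chemistry
Nate    | NULL     
Helen   | Chemistry
Yara    | Algebra  


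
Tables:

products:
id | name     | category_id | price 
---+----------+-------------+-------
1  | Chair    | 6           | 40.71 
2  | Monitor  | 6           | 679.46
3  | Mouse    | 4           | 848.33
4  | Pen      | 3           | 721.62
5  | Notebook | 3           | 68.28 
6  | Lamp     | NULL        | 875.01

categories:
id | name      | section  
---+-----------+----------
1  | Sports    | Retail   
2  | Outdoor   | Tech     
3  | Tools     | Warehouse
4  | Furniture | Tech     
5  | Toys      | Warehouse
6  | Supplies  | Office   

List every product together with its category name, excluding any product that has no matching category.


INNER JOIN keeps only products rows whose category_id matches an id in categories. Walk through each product:
  - product 1 (Chair): category_id=6 -> matches Supplies
  - product 2 (Monitor): category_id=6 -> matches Supplies
  - product 3 (Mouse): category_id=4 -> matches Furniture
  - product 4 (Pen): category_id=3 -> matches Tools
  - product 5 (Notebook): category_id=3 -> matches Tools
  - product 6 (Lamp): category_id=NULL, no match -> dropped
So 1 of 6 rows is dropped.

SQL:
SELECT a.name, b.name AS category
FROM products a
INNER JOIN categories b ON a.category_id = b.id

Result:
name     | category 
---------+----------
Chair    | Supplies 
Monitor  | Supplies 
Mouse    | Furniture
Pen      | Tools    
Notebook | Tools    


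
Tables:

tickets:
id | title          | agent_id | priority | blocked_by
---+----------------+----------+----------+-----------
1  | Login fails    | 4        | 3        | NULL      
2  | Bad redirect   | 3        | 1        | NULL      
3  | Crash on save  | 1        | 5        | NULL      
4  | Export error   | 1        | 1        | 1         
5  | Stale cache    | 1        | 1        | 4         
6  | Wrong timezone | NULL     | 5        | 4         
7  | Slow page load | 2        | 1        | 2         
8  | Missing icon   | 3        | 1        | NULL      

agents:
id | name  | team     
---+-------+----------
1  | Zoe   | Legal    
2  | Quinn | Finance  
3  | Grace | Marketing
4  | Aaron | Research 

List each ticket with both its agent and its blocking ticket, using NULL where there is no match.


Two LEFT JOINs from the same base table tickets: one to agents via agent_id, one to tickets itself via blocked_by. Both are LEFT so every ticket is preserved.
Match against agents:
  - ticket 1 (Login fails): agent_id=4 -> matches Aaron
  - ticket 2 (Bad redirect): agent_id=3 -> matches Grace
  - ticket 3 (Crash on save): agent_id=1 -> matches Zoe
  - ticket 4 (Export error): agent_id=1 -> matches Zoe
  - ticket 5 (Stale cache): agent_id=1 -> matches Zoe
  - ticket 6 (Wrong timezone): agent_id=NULL, no match -> kept with NULL
  - ticket 7 (Slow page load): agent_id=2 -> matches Quinn
  - ticket 8 (Missing icon): agent_id=3 -> matches Grace
Match against tickets (self):
  - ticket 1 (Login fails): blocked_by=NULL -> NULL
  - ticket 2 (Bad redirect): blocked_by=NULL -> NULL
  - ticket 3 (Crash on save): blocked_by=NULL -> NULL
  - ticket 4 (Export error): blocked_by=1 -> Login fails
  - ticket 5 (Stale cache): blocked_by=4 -> Export error
  - ticket 6 (Wrong timezone): blocked_by=4 -> Export error
  - ticket 7 (Slow page load): blocked_by=2 -> Bad redirect
  - ticket 8 (Missing icon): blocked_by=NULL -> NULL

SQL:
SELECT a.title, b.name AS agent, c.title AS blocked_by
FROM tickets a
LEFT JOIN agents b ON a.agent_id = b.id
LEFT JOIN tickets c ON a.blocked_by = c.id

Result:
title          | agent | blocked_by  
---------------+-------+-------------
Login fails    | Aaron | NULL        
Bad redirect   | Grace | NULL        
Crash on save  | Zoe   | NULL        
Export error   | Zoe   | Login fails 
Stale cache    | Zoe   | Export error
Wrong timezone | NULL  | Export error
Slow page load | Quinn | Bad redirect
Missing icon   | Grace | NULL        


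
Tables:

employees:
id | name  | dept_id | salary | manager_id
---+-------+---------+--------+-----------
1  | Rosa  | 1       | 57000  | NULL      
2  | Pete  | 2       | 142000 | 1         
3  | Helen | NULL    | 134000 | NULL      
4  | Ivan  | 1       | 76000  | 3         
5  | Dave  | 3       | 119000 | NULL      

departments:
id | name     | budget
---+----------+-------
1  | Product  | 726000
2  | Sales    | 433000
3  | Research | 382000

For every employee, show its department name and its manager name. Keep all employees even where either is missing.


Two LEFT JOINs from the same base table employees: one to departments via dept_id, one to employees itself via manager_id. Both are LEFT so every employee is preserved.
Match against departments:
  - employee 1 (Rosa): dept_id=1 -> matches Product
  - employee 2 (Pete): dept_id=2 -> matches Sales
  - employee 3 (Helen): dept_id=NULL, no match -> kept with NULL
  - employee 4 (Ivan): dept_id=1 -> matches Product
  - employee 5 (Dave): dept_id=3 -> matches Research
Match against employees (self):
  - employee 1 (Rosa): manager_id=NULL -> NULL
  - employee 2 (Pete): manager_id=1 -> Rosa
  - employee 3 (Helen): manager_id=NULL -> NULL
  - employee 4 (Ivan): manager_id=3 -> Helen
  - employee 5 (Dave): manager_id=NULL -> NULL

SQL:
SELECT a.name, b.name AS department, c.name AS manager
FROM employees a
LEFT JOIN departments b ON a.dept_id = b.id
LEFT JOIN employees c ON a.manager_id = c.id

Result:
name  | department | manager
------+------------+--------
Rosa  | Product    | NULL   
Pete  | Sales      | Rosa   
Helen | NULL       | NULL   
Ivan  | Product    | Helen  
Dave  | Research   | NULL   


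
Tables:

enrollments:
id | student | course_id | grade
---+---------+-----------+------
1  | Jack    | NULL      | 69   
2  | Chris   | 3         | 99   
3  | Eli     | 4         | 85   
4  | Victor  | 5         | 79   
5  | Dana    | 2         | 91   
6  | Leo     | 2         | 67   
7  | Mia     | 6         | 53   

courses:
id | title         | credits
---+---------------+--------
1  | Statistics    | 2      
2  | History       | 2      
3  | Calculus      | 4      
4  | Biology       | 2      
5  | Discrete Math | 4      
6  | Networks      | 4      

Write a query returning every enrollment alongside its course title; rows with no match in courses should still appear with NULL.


LEFT JOIN keeps every row from enrollments (the left table); where course_id has no match in courses, the course columns become NULL. Walk through each enrollment:
  - enrollment 1 (Jack): course_id=NULL, no match -> kept with NULL
  - enrollment 2 (Chris): course_id=3 -> matches Calculus
  - enrollment 3 (Eli): course_id=4 -> matches Biology
  - enrollment 4 (Victor): course_id=5 -> matches Discrete Math
  - enrollment 5 (Dana): course_id=2 -> matches History
  - enrollment 6 (Leo): course_id=2 -> matches History
  - enrollment 7 (Mia): course_id=6 -> matches Networks
All 7 rows appear; 1 has NULL course.

SQL:
SELECT a.student, b.title AS course
FROM enrollments a
LEFT JOIN courses b ON a.course_id = b.id

Result:
student | course       
--------+--------------
Jack    | NULL         
Chris   | Calculus     
Eli     | Biology      
Victor  | Discrete Math
Dana    | History      
Leo     | History      
Mia     | Networks     


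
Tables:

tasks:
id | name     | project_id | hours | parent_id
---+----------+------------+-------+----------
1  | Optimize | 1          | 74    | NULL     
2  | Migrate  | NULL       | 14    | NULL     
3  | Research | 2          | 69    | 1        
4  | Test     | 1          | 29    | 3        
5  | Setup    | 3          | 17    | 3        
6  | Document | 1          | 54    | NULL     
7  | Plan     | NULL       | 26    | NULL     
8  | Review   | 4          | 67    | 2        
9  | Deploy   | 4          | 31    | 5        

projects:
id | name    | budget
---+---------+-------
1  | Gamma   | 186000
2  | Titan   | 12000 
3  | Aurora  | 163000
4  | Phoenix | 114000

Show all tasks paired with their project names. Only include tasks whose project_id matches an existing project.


INNER JOIN keeps only tasks rows whose project_id matches an id in projects. Walk through each task:
  - task 1 (Optimize): project_id=1 -> matches Gamma
  - task 2 (Migrate): project_id=NULL, no match -> dropped
  - task 3 (Research): project_id=2 -> matches Titan
  - task 4 (Test): project_id=1 -> matches Gamma
  - task 5 (Setup): project_id=3 -> matches Aurora
  - task 6 (Document): project_id=1 -> matches Gamma
  - task 7 (Plan): project_id=NULL, no match -> dropped
  - task 8 (Review): project_id=4 -> matches Phoenix
  - task 9 (Deploy): project_id=4 -> matches Phoenix
So 2 of 9 rows are dropped.

SQL:
SELECT a.name, b.name AS project
FROM tasks a
INNER JOIN projects b ON a.project_id = b.id

Result:
name     | project
---------+--------
Optimize | Gamma  
Research | Titan  
Test     | Gamma  
Setup    | Aurora 
Document | Gamma  
Review   | Phoenix
Deploy   | Phoenix


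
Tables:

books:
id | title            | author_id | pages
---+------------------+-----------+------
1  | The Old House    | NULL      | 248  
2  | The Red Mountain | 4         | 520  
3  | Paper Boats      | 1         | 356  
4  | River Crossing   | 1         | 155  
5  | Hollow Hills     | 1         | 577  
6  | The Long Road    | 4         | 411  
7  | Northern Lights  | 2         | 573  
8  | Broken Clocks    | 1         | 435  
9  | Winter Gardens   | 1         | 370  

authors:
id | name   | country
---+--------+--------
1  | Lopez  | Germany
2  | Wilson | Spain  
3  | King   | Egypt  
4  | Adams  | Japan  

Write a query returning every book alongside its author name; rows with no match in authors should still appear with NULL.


LEFT JOIN keeps every row from books (the left table); where author_id has no match in authors, the author columns become NULL. Walk through each book:
  - book 1 (The Old House): author_id=NULL, no match -> kept with NULL
  - book 2 (The Red Mountain): author_id=4 -> matches Adams
  - book 3 (Paper Boats): author_id=1 -> matches Lopez
  - book 4 (River Crossing): author_id=1 -> matches Lopez
  - book 5 (Hollow Hills): author_id=1 -> matches Lopez
  - book 6 (The Long Road): author_id=4 -> matches Adams
  - book 7 (Northern Lights): author_id=2 -> matches Wilson
  - book 8 (Broken Clocks): author_id=1 -> matches Lopez
  - book 9 (Winter Gardens): author_id=1 -> matches Lopez
All 9 rows appear; 1 has NULL author.

SQL:
SELECT a.title, b.name AS author
FROM books a
LEFT JOIN authors b ON a.author_id = b.id

Result:
title            | author
-----------------+-------
The Old House    | NULL  
The Red Mountain | Adams 
Paper Boats      | Lopez 
River Crossing   | Lopez 
Hollow Hills     | Lopez 
The Long Road    | Adams 
Northern Lights  | Wilson
Broken Clocks    | Lopez 
Winter Gardens   | Lopez 


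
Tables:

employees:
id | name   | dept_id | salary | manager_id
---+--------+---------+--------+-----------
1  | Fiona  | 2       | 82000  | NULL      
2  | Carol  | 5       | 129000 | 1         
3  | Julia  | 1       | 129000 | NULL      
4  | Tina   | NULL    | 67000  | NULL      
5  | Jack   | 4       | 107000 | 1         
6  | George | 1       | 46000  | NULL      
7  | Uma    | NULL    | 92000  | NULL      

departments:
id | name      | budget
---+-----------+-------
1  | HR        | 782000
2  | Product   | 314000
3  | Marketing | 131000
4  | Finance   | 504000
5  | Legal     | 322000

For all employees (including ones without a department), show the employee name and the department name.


LEFT JOIN keeps every row from employees (the left table); where dept_id has no match in departments, the department columns become NULL. Walk through each employee:
  - employee 1 (Fiona): dept_id=2 -> matches Product
  - employee 2 (Carol): dept_id=5 -> matches Legal
  - employee 3 (Julia): dept_id=1 -> matches HR
  - employee 4 (Tina): dept_id=NULL, no match -> kept with NULL
  - employee 5 (Jack): dept_id=4 -> matches Finance
  - employee 6 (George): dept_id=1 -> matches HR
  - employee 7 (Uma): dept_id=NULL, no match -> kept with NULL
All 7 rows appear; 2 have NULL department.

SQL:
SELECT a.name, b.name AS department
FROM employees a
LEFT JOIN departments b ON a.dept_id = b.id

Result:
name   | department
-------+-----------
Fiona  | Product   
Carol  | Legal     
Julia  | HR        
Tina   | NULL      
Jack   | Finance   
George | HR        
Uma    | NULL      


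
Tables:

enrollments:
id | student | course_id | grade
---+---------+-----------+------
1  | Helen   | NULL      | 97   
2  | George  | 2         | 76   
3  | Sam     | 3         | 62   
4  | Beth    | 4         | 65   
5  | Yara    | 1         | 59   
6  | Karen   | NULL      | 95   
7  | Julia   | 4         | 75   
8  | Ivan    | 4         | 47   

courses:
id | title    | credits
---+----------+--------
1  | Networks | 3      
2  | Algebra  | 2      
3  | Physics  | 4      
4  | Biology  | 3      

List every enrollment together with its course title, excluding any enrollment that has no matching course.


INNER JOIN keeps only enrollments rows whose course_id matches an id in courses. Walk through each enrollment:
  - enrollment 1 (Helen): course_id=NULL, no match -> dropped
  - enrollment 2 (George): course_id=2 -> matches Algebra
  - enrollment 3 (Sam): course_id=3 -> matches Physics
  - enrollment 4 (Beth): course_id=4 -> matches Biology
  - enrollment 5 (Yara): course_id=1 -> matches Networks
  - enrollment 6 (Karen): course_id=NULL, no match -> dropped
  - enrollment 7 (Julia): course_id=4 -> matches Biology
  - enrollment 8 (Ivan): course_id=4 -> matches Biology
So 2 of 8 rows are dropped.

SQL:
SELECT a.student, b.title AS course
FROM enrollments a
INNER JOIN courses b ON a.course_id = b.id

Result:
student | course  
--------+---------
George  | Algebra 
Sam     | Physics 
Beth    | Biology 
Yara    | Networks
Julia   | Biology 
Ivan    | Biology 


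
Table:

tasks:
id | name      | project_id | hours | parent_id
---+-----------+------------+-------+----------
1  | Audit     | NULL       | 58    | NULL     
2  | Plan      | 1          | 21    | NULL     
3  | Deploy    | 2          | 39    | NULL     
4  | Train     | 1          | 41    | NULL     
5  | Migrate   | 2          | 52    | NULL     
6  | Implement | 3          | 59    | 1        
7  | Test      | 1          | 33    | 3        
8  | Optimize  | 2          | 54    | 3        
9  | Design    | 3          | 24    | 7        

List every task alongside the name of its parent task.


This is a self-join: tasks is joined to a second copy of itself, matching each row's parent_id to another row's id. Use LEFT JOIN so rows with parent_id=NULL are kept.
  - task 1 (Audit): parent_id=NULL -> NULL
  - task 2 (Plan): parent_id=NULL -> NULL
  - task 3 (Deploy): parent_id=NULL -> NULL
  - task 4 (Train): parent_id=NULL -> NULL
  - task 5 (Migrate): parent_id=NULL -> NULL
  - task 6 (Implement): parent_id=1 -> Audit
  - task 7 (Test): parent_id=3 -> Deploy
  - task 8 (Optimize): parent_id=3 -> Deploy
  - task 9 (Design): parent_id=7 -> Test

SQL:
SELECT a.name AS item, b.name AS parent
FROM tasks a
LEFT JOIN tasks b ON a.parent_id = b.id

Result:
item      | parent
----------+-------
Audit     | NULL  
Plan      | NULL  
Deploy    | NULL  
Train     | NULL  
Migrate   | NULL  
Implement | Audit 
Test      | Deploy
Optimize  | Deploy
Design    | Test  


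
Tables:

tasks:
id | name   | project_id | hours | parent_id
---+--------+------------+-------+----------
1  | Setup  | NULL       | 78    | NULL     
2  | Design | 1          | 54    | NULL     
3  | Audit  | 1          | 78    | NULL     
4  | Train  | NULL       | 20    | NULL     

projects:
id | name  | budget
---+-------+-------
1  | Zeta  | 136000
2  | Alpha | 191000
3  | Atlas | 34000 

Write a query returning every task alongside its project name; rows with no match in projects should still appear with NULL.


LEFT JOIN keeps every row from tasks (the left table); where project_id has no match in projects, the project columns become NULL. Walk through each task:
  - task 1 (Setup): project_id=NULL, no match -> kept with NULL
  - task 2 (Design): project_id=1 -> matches Zeta
  - task 3 (Audit): project_id=1 -> matches Zeta
  - task 4 (Train): project_id=NULL, no match -> kept with NULL
All 4 rows appear; 2 have NULL project.

SQL:
SELECT a.name, b.name AS project
FROM tasks a
LEFT JOIN projects b ON a.project_id = b.id

Result:
name   | project
-------+--------
Setup  | NULL   
Design | Zeta   
Audit  | Zeta   
Train  | NULL   


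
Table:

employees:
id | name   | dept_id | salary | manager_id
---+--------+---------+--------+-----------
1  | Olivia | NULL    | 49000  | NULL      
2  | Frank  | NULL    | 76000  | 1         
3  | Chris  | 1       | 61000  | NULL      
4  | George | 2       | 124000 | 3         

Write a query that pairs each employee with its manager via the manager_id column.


This is a self-join: employees is joined to a second copy of itself, matching each row's manager_id to another row's id. Use LEFT JOIN so rows with manager_id=NULL are kept.
  - employee 1 (Olivia): manager_id=NULL -> NULL
  - employee 2 (Frank): manager_id=1 -> Olivia
  - employee 3 (Chris): manager_id=NULL -> NULL
  - employee 4 (George): manager_id=3 -> Chris

SQL:
SELECT a.name AS item, b.name AS manager
FROM employees a
LEFT JOIN employees b ON a.manager_id = b.id

Result:
item   | manager
-------+--------
Olivia | NULL   
Frank  | Olivia 
Chris  | NULL   
George | Chris  


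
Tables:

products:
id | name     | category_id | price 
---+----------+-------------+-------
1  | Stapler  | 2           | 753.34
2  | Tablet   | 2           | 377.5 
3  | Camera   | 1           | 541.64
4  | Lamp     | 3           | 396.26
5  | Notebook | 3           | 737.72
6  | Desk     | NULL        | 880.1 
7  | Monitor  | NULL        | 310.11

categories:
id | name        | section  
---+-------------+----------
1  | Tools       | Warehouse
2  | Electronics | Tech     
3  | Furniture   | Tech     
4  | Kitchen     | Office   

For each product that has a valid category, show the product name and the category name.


INNER JOIN keeps only products rows whose category_id matches an id in categories. Walk through each product:
  - product 1 (Stapler): category_id=2 -> matches Electronics
  - product 2 (Tablet): category_id=2 -> matches Electronics
  - product 3 (Camera): category_id=1 -> matches Tools
  - product 4 (Lamp): category_id=3 -> matches Furniture
  - product 5 (Notebook): category_id=3 -> matches Furniture
  - product 6 (Desk): category_id=NULL, no match -> dropped
  - product 7 (Monitor): category_id=NULL, no match -> dropped
So 2 of 7 rows are dropped.

SQL:
SELECT a.name, b.name AS category
FROM products a
INNER JOIN categories b ON a.category_id = b.id

Result:
name     | category   
---------+------------
Stapler  | Electronics
Tablet   | Electronics
Camera   | Tools      
Lamp     | Furniture  
Notebook | Furniture  


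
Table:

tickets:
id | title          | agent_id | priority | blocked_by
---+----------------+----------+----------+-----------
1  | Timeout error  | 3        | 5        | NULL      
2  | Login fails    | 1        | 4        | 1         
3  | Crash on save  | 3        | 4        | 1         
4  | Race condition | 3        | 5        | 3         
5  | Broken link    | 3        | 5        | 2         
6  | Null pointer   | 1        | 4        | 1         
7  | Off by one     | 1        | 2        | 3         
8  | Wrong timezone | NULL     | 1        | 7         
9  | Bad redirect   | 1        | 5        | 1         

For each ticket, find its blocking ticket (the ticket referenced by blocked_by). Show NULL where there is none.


This is a self-join: tickets is joined to a second copy of itself, matching each row's blocked_by to another row's id. Use LEFT JOIN so rows with blocked_by=NULL are kept.
  - ticket 1 (Timeout error): blocked_by=NULL -> NULL
  - ticket 2 (Login fails): blocked_by=1 -> Timeout error
  - ticket 3 (Crash on save): blocked_by=1 -> Timeout error
  - ticket 4 (Race condition): blocked_by=3 -> Crash on save
  - ticket 5 (Broken link): blocked_by=2 -> Login fails
  - ticket 6 (Null pointer): blocked_by=1 -> Timeout error
  - ticket 7 (Off by one): blocked_by=3 -> Crash on save
  - ticket 8 (Wrong timezone): blocked_by=7 -> Off by one
  - ticket 9 (Bad redirect): blocked_by=1 -> Timeout error

SQL:
SELECT a.title AS item, b.title AS blocked_by
FROM tickets a
LEFT JOIN tickets b ON a.blocked_by = b.id

Result:
item           | blocked_by   
---------------+--------------
Timeout error  | NULL         
Login fails    | Timeout error
Crash on save  | Timeout error
Race condition | Crash on save
Broken link    | Login fails  
Null pointer   | Timeout error
Off by one     | Crash on save
Wrong timezone | Off by one   
Bad redirect   | Timeout error


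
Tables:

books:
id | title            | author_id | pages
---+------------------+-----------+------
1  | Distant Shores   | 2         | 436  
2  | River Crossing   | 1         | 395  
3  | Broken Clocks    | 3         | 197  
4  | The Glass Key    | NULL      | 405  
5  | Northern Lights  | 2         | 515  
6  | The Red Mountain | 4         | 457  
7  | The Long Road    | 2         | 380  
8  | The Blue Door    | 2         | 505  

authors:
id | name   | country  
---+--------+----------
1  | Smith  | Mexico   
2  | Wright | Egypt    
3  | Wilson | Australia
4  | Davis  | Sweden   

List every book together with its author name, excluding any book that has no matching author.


INNER JOIN keeps only books rows whose author_id matches an id in authors. Walk through each book:
  - book 1 (Distant Shores): author_id=2 -> matches Wright
  - book 2 (River Crossing): author_id=1 -> matches Smith
  - book 3 (Broken Clocks): author_id=3 -> matches Wilson
  - book 4 (The Glass Key): author_id=NULL, no match -> dropped
  - book 5 (Northern Lights): author_id=2 -> matches Wright
  - book 6 (The Red Mountain): author_id=4 -> matches Davis
  - book 7 (The Long Road): author_id=2 -> matches Wright
  - book 8 (The Blue Door): author_id=2 -> matches Wright
So 1 of 8 rows is dropped.

SQL:
SELECT a.title, b.name AS author
FROM books a
INNER JOIN authors b ON a.author_id = b.id

Result:
title            | author
-----------------+-------
Distant Shores   | Wright
River Crossing   | Smith 
Broken Clocks    | Wilson
Northern Lights  | Wright
The Red Mountain | Davis 
The Long Road    | Wright
The Blue Door    | Wright


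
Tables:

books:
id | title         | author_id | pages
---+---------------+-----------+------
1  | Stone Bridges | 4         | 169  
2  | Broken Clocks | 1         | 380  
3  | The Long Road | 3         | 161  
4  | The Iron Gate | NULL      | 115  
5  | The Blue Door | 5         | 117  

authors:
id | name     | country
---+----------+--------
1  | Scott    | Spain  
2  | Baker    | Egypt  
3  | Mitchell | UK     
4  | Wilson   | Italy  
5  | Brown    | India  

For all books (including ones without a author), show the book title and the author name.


LEFT JOIN keeps every row from books (the left table); where author_id has no match in authors, the author columns become NULL. Walk through each book:
  - book 1 (Stone Bridges): author_id=4 -> matches Wilson
  - book 2 (Broken Clocks): author_id=1 -> matches Scott
  - book 3 (The Long Road): author_id=3 -> matches Mitchell
  - book 4 (The Iron Gate): author_id=NULL, no match -> kept with NULL
  - book 5 (The Blue Door): author_id=5 -> matches Brown
All 5 rows appear; 1 has NULL author.

SQL:
SELECT a.title, b.name AS author
FROM books a
LEFT JOIN authors b ON a.author_id = b.id

Result:
title         | author  
--------------+---------
Stone Bridges | Wilson  
Broken Clocks | Scott   
The Long Road | Mitchell
The Iron Gate | NULL    
The Blue Door | Brown   


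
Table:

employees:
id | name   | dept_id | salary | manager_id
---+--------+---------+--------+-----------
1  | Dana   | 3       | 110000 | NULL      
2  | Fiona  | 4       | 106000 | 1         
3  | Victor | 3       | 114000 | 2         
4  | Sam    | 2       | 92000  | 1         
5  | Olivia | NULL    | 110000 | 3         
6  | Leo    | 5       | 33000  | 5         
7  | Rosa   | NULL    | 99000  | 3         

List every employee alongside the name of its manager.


This is a self-join: employees is joined to a second copy of itself, matching each row's manager_id to another row's id. Use LEFT JOIN so rows with manager_id=NULL are kept.
  - employee 1 (Dana): manager_id=NULL -> NULL
  - employee 2 (Fiona): manager_id=1 -> Dana
  - employee 3 (Victor): manager_id=2 -> Fiona
  - employee 4 (Sam): manager_id=1 -> Dana
  - employee 5 (Olivia): manager_id=3 -> Victor
  - employee 6 (Leo): manager_id=5 -> Olivia
  - employee 7 (Rosa): manager_id=3 -> Victor

SQL:
SELECT a.name AS item, b.name AS manager
FROM employees a
LEFT JOIN employees b ON a.manager_id = b.id

Result:
item   | manager
-------+--------
Dana   | NULL   
Fiona  | Dana   
Victor | Fiona  
Sam    | Dana   
Olivia | Victor 
Leo    | Olivia 
Rosa   | Victor 


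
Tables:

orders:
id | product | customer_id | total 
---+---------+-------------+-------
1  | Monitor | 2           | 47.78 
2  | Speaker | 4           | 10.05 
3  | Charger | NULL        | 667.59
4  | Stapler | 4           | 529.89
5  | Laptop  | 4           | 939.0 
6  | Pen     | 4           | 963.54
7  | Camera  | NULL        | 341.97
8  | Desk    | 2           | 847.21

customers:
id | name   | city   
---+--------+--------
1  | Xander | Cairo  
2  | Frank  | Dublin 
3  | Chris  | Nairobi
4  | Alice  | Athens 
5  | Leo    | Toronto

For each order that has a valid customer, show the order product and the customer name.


INNER JOIN keeps only orders rows whose customer_id matches an id in customers. Walk through each order:
  - order 1 (Monitor): customer_id=2 -> matches Frank
  - order 2 (Speaker): customer_id=4 -> matches Alice
  - order 3 (Charger): customer_id=NULL, no match -> dropped
  - order 4 (Stapler): customer_id=4 -> matches Alice
  - order 5 (Laptop): customer_id=4 -> matches Alice
  - order 6 (Pen): customer_id=4 -> matches Alice
  - order 7 (Camera): customer_id=NULL, no match -> dropped
  - order 8 (Desk): customer_id=2 -> matches Frank
So 2 of 8 rows are dropped.

SQL:
SELECT a.product, b.name AS customer
FROM orders a
INNER JOIN customers b ON a.customer_id = b.id

Result:
product | customer
--------+---------
Monitor | Frank   
Speaker | Alice   
Stapler | Alice   
Laptop  | Alice   
Pen     | Alice   
Desk    | Frank   


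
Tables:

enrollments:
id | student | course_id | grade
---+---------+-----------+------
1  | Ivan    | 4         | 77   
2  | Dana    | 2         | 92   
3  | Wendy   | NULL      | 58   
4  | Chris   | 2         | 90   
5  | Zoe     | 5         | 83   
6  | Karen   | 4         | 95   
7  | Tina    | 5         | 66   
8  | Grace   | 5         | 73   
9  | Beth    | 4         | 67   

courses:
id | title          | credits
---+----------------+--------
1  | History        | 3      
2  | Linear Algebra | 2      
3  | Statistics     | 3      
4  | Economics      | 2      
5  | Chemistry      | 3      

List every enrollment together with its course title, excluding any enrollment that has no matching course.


INNER JOIN keeps only enrollments rows whose course_id matches an id in courses. Walk through each enrollment:
  - enrollment 1 (Ivan): course_id=4 -> matches Economics
  - enrollment 2 (Dana): course_id=2 -> matches Linear Algebra
  - enrollment 3 (Wendy): course_id=NULL, no match -> dropped
  - enrollment 4 (Chris): course_id=2 -> matches Linear Algebra
  - enrollment 5 (Zoe): course_id=5 -> matches Chemistry
  - enrollment 6 (Karen): course_id=4 -> matches Economics
  - enrollment 7 (Tina): course_id=5 -> matches Chemistry
  - enrollment 8 (Grace): course_id=5 -> matches Chemistry
  - enrollment 9 (Beth): course_id=4 -> matches Economics
So 1 of 9 rows is dropped.

SQL:
SELECT a.student, b.title AS course
FROM enrollments a
INNER JOIN courses b ON a.course_id = b.id

Result:
student | course        
--------+---------------
Ivan    | Economics     
Dana    | Linear Algebra
Chris   | Linear Algebra
Zoe     | Chemistry     
Karen   | Economics     
Tina    | Chemistry     
Grace   | Chemistry     
Beth    | Economics     


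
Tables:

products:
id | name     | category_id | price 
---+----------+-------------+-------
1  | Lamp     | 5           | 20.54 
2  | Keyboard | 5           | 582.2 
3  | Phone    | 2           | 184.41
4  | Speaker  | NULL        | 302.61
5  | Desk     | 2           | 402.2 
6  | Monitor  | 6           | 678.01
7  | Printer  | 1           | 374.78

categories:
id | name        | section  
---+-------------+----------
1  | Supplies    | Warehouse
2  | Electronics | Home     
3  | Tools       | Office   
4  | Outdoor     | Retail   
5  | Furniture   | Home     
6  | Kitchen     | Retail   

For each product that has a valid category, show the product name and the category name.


INNER JOIN keeps only products rows whose category_id matches an id in categories. Walk through each product:
  - product 1 (Lamp): category_id=5 -> matches Furniture
  - product 2 (Keyboard): category_id=5 -> matches Furniture
  - product 3 (Phone): category_id=2 -> matches Electronics
  - product 4 (Speaker): category_id=NULL, no match -> dropped
  - product 5 (Desk): category_id=2 -> matches Electronics
  - product 6 (Monitor): category_id=6 -> matches Kitchen
  - product 7 (Printer): category_id=1 -> matches Supplies
So 1 of 7 rows is dropped.

SQL:
SELECT a.name, b.name AS category
FROM products a
INNER JOIN categories b ON a.category_id = b.id

Result:
name     | category   
---------+------------
Lamp     | Furniture  
Keyboard | Furniture  
Phone    | Electronics
Desk     | Electronics
Monitor  | Kitchen    
Printer  | Supplies   
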